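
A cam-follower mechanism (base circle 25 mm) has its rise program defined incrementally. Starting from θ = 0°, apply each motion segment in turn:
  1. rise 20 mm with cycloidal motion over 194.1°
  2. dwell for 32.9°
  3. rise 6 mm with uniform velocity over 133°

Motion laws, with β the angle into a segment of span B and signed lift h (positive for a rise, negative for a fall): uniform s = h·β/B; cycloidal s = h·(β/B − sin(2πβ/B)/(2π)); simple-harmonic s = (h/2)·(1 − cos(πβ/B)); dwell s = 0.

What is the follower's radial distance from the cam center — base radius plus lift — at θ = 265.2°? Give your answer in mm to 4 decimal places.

seg 1 [0°–194.1°] cycloidal, h=20: full span → s += 20 → s = 20.0000
seg 2 [194.1°–227°] dwell: s stays 20.0000
seg 3 [227°–360°] uniform, h=6: θ=265.2° here. β=38.2, B=133. 6·38.2/133 = 1.7233 → s = 21.7233
radial distance = base radius + s = 25 + 21.7233 = 46.7233

46.7233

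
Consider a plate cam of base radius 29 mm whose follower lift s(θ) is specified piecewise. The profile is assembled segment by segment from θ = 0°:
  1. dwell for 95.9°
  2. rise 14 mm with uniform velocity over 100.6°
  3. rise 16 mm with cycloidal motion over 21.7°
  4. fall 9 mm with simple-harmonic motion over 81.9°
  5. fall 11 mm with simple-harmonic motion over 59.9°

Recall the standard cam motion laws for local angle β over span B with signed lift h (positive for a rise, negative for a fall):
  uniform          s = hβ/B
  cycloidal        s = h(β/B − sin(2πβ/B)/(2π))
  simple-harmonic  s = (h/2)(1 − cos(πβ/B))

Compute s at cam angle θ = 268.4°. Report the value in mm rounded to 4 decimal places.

seg 1 [0°–95.9°] dwell: s stays 0.0000
seg 2 [95.9°–196.5°] uniform, h=14: full span → s += 14 → s = 14.0000
seg 3 [196.5°–218.2°] cycloidal, h=16: full span → s += 16 → s = 30.0000
seg 4 [218.2°–300.1°] simple-harmonic, h=-9: θ=268.4° here. β=50.2, B=81.9. -9/2·(1 − cos(π·0.6129)) = -6.0634 → s = 23.9366

23.9366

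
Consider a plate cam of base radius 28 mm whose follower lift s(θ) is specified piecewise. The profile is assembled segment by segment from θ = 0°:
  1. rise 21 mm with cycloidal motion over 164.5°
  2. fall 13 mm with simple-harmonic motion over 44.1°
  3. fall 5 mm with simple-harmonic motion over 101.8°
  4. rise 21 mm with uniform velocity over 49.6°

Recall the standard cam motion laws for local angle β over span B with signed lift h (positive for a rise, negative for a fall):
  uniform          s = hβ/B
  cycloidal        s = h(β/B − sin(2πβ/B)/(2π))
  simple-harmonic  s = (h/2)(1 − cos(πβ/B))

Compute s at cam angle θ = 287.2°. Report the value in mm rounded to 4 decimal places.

seg 1 [0°–164.5°] cycloidal, h=21: full span → s += 21 → s = 21.0000
seg 2 [164.5°–208.6°] simple-harmonic, h=-13: full span → s += -13 → s = 8.0000
seg 3 [208.6°–310.4°] simple-harmonic, h=-5: θ=287.2° here. β=78.6, B=101.8. -5/2·(1 − cos(π·0.7721)) = -4.3862 → s = 3.6138

3.6138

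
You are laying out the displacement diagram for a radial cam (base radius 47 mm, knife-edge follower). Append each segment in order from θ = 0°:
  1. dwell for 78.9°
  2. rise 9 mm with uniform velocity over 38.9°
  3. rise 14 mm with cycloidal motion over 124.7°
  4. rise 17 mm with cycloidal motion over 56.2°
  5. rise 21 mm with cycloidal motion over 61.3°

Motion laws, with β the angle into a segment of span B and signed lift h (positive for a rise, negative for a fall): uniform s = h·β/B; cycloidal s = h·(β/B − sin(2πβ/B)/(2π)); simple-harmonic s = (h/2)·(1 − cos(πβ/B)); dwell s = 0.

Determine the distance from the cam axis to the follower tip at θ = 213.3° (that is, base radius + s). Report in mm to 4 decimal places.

seg 1 [0°–78.9°] dwell: s stays 0.0000
seg 2 [78.9°–117.8°] uniform, h=9: full span → s += 9 → s = 9.0000
seg 3 [117.8°–242.5°] cycloidal, h=14: θ=213.3° here. β=95.5, B=124.7. 14·(0.7658 − sin(2π·0.7658)/(2π)) = 12.9389 → s = 21.9389
radial distance = base radius + s = 47 + 21.9389 = 68.9389

68.9389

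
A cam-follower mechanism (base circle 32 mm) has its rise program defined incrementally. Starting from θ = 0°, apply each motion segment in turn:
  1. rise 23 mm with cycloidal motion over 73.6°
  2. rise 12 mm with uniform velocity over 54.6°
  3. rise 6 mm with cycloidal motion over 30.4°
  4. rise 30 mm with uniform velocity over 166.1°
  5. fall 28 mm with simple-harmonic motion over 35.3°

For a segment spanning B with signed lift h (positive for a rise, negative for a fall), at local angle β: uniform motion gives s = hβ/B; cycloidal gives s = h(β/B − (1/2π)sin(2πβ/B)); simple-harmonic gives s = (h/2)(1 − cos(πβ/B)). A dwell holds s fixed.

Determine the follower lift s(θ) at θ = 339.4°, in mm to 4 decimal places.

seg 1 [0°–73.6°] cycloidal, h=23: full span → s += 23 → s = 23.0000
seg 2 [73.6°–128.2°] uniform, h=12: full span → s += 12 → s = 35.0000
seg 3 [128.2°–158.6°] cycloidal, h=6: full span → s += 6 → s = 41.0000
seg 4 [158.6°–324.7°] uniform, h=30: full span → s += 30 → s = 71.0000
seg 5 [324.7°–360°] simple-harmonic, h=-28: θ=339.4° here. β=14.7, B=35.3. -28/2·(1 − cos(π·0.4164)) = -10.3665 → s = 60.6335

60.6335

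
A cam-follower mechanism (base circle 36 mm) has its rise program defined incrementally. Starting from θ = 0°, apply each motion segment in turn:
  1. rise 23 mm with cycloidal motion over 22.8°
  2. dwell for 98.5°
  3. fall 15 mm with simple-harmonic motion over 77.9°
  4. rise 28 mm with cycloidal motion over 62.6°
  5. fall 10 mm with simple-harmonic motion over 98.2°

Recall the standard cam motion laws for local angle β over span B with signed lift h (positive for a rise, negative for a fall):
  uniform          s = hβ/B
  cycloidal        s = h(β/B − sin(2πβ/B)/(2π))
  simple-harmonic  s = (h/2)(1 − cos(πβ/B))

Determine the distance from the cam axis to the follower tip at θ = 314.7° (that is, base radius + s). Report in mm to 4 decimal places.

seg 1 [0°–22.8°] cycloidal, h=23: full span → s += 23 → s = 23.0000
seg 2 [22.8°–121.3°] dwell: s stays 23.0000
seg 3 [121.3°–199.2°] simple-harmonic, h=-15: full span → s += -15 → s = 8.0000
seg 4 [199.2°–261.8°] cycloidal, h=28: full span → s += 28 → s = 36.0000
seg 5 [261.8°–360°] simple-harmonic, h=-10: θ=314.7° here. β=52.9, B=98.2. -10/2·(1 − cos(π·0.5387)) = -5.6063 → s = 30.3937
radial distance = base radius + s = 36 + 30.3937 = 66.3937

66.3937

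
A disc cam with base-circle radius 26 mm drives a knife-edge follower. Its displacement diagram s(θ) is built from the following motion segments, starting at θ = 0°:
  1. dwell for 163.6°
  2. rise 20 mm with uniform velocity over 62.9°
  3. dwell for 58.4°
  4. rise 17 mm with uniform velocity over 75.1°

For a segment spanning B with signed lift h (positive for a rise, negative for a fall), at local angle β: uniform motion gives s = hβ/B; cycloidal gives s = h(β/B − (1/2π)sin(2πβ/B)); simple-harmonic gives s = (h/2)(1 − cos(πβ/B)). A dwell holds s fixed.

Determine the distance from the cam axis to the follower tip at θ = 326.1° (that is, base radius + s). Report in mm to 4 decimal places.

seg 1 [0°–163.6°] dwell: s stays 0.0000
seg 2 [163.6°–226.5°] uniform, h=20: full span → s += 20 → s = 20.0000
seg 3 [226.5°–284.9°] dwell: s stays 20.0000
seg 4 [284.9°–360°] uniform, h=17: θ=326.1° here. β=41.2, B=75.1. 17·41.2/75.1 = 9.3262 → s = 29.3262
radial distance = base radius + s = 26 + 29.3262 = 55.3262

55.3262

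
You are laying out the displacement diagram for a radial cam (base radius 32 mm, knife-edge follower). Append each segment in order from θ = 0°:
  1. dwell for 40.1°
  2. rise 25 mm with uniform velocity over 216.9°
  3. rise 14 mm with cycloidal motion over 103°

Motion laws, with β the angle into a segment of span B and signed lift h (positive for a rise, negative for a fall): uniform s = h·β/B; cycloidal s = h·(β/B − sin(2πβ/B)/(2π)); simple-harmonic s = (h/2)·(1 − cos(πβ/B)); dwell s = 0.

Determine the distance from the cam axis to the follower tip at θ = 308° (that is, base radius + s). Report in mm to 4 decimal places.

seg 1 [0°–40.1°] dwell: s stays 0.0000
seg 2 [40.1°–257°] uniform, h=25: full span → s += 25 → s = 25.0000
seg 3 [257°–360°] cycloidal, h=14: θ=308° here. β=51, B=103. 14·(0.4951 − sin(2π·0.4951)/(2π)) = 6.8641 → s = 31.8641
radial distance = base radius + s = 32 + 31.8641 = 63.8641

63.8641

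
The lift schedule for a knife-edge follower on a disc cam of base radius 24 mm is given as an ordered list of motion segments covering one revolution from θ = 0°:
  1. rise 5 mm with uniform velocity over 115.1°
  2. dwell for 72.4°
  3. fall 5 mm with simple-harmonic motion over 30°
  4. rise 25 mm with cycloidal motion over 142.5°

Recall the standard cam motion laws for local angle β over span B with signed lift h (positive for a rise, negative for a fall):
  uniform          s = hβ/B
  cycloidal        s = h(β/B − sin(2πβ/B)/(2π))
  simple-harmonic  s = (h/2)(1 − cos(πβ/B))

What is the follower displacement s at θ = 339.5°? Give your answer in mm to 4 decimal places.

seg 1 [0°–115.1°] uniform, h=5: full span → s += 5 → s = 5.0000
seg 2 [115.1°–187.5°] dwell: s stays 5.0000
seg 3 [187.5°–217.5°] simple-harmonic, h=-5: full span → s += -5 → s = 0.0000
seg 4 [217.5°–360°] cycloidal, h=25: θ=339.5° here. β=122, B=142.5. 25·(0.8561 − sin(2π·0.8561)/(2π)) = 24.5299 → s = 24.5299

24.5299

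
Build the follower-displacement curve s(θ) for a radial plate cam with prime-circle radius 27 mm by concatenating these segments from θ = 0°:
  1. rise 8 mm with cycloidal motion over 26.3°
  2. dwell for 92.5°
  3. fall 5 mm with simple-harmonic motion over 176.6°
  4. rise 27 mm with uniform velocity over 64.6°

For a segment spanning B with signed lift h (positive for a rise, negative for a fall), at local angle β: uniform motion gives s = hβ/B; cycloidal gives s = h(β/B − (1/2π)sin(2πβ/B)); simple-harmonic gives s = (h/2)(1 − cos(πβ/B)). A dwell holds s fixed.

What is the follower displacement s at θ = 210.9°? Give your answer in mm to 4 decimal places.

seg 1 [0°–26.3°] cycloidal, h=8: full span → s += 8 → s = 8.0000
seg 2 [26.3°–118.8°] dwell: s stays 8.0000
seg 3 [118.8°–295.4°] simple-harmonic, h=-5: θ=210.9° here. β=92.1, B=176.6. -5/2·(1 − cos(π·0.5215)) = -2.6689 → s = 5.3311

5.3311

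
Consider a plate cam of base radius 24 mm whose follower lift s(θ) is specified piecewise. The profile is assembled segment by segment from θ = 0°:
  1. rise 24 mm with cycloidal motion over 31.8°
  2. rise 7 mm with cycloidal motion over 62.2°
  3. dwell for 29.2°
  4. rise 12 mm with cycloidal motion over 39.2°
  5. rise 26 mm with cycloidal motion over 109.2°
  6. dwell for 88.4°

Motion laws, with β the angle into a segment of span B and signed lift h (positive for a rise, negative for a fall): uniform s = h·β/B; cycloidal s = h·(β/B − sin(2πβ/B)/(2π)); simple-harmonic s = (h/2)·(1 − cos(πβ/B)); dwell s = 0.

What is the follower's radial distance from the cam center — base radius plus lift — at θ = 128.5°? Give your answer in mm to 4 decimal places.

seg 1 [0°–31.8°] cycloidal, h=24: full span → s += 24 → s = 24.0000
seg 2 [31.8°–94°] cycloidal, h=7: full span → s += 7 → s = 31.0000
seg 3 [94°–123.2°] dwell: s stays 31.0000
seg 4 [123.2°–162.4°] cycloidal, h=12: θ=128.5° here. β=5.3, B=39.2. 12·(0.1352 − sin(2π·0.1352)/(2π)) = 0.1882 → s = 31.1882
radial distance = base radius + s = 24 + 31.1882 = 55.1882

55.1882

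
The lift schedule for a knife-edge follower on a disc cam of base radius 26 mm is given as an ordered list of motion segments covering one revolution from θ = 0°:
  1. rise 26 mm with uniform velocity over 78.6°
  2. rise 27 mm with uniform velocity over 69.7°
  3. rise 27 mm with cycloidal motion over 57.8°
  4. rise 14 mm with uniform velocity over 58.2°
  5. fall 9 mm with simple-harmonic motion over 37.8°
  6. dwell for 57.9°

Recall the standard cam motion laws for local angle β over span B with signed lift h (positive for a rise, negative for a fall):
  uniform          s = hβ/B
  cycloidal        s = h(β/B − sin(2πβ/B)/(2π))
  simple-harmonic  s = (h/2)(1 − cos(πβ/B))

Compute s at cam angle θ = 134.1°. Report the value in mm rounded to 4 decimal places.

seg 1 [0°–78.6°] uniform, h=26: full span → s += 26 → s = 26.0000
seg 2 [78.6°–148.3°] uniform, h=27: θ=134.1° here. β=55.5, B=69.7. 27·55.5/69.7 = 21.4993 → s = 47.4993

47.4993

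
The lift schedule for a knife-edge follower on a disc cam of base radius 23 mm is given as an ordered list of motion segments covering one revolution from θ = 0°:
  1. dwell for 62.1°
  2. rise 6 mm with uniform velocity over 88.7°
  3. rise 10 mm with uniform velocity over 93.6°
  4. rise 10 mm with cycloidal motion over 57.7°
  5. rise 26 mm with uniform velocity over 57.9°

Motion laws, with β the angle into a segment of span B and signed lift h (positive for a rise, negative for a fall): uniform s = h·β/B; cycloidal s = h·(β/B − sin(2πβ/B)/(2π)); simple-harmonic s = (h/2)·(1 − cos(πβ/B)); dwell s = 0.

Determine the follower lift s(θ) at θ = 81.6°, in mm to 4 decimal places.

seg 1 [0°–62.1°] dwell: s stays 0.0000
seg 2 [62.1°–150.8°] uniform, h=6: θ=81.6° here. β=19.5, B=88.7. 6·19.5/88.7 = 1.3191 → s = 1.3191

1.3191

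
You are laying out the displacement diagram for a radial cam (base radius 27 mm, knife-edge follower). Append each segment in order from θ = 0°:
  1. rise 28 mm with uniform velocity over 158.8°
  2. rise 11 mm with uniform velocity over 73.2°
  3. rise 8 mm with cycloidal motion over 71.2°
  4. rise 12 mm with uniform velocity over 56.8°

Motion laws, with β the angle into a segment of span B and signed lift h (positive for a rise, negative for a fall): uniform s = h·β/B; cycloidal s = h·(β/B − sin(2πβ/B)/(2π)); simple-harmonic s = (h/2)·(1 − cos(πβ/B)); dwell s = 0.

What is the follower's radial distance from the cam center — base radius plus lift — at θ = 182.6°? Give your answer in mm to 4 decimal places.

seg 1 [0°–158.8°] uniform, h=28: full span → s += 28 → s = 28.0000
seg 2 [158.8°–232°] uniform, h=11: θ=182.6° here. β=23.8, B=73.2. 11·23.8/73.2 = 3.5765 → s = 31.5765
radial distance = base radius + s = 27 + 31.5765 = 58.5765

58.5765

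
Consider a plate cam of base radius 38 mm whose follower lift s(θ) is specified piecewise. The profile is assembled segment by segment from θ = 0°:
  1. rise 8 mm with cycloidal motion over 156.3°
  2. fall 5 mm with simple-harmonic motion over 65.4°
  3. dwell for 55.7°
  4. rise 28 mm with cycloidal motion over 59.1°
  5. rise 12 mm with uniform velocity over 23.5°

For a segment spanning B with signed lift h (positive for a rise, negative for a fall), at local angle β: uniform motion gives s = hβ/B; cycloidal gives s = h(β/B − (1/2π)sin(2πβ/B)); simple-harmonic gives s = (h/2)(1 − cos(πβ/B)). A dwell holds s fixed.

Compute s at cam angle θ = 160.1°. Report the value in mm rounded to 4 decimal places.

seg 1 [0°–156.3°] cycloidal, h=8: full span → s += 8 → s = 8.0000
seg 2 [156.3°–221.7°] simple-harmonic, h=-5: θ=160.1° here. β=3.8, B=65.4. -5/2·(1 − cos(π·0.0581)) = -0.0415 → s = 7.9585

7.9585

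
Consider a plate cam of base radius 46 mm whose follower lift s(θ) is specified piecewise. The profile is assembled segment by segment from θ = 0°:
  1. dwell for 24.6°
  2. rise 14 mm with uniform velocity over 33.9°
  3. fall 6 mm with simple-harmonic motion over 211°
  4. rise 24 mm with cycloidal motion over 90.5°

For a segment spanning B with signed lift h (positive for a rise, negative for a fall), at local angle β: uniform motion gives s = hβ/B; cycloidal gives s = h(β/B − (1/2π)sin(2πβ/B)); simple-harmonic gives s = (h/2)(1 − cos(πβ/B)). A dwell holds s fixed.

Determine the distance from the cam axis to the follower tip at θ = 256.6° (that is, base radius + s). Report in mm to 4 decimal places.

seg 1 [0°–24.6°] dwell: s stays 0.0000
seg 2 [24.6°–58.5°] uniform, h=14: full span → s += 14 → s = 14.0000
seg 3 [58.5°–269.5°] simple-harmonic, h=-6: θ=256.6° here. β=198.1, B=211. -6/2·(1 − cos(π·0.9389)) = -5.9448 → s = 8.0552
radial distance = base radius + s = 46 + 8.0552 = 54.0552

54.0552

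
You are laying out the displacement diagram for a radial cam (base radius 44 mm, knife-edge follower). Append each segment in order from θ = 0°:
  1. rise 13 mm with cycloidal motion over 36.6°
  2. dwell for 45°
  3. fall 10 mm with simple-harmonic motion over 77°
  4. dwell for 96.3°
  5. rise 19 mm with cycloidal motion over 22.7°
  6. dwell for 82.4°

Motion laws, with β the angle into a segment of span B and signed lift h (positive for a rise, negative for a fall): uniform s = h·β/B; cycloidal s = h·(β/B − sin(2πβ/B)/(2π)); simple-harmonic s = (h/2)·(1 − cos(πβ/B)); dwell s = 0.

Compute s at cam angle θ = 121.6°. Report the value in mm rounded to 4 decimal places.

seg 1 [0°–36.6°] cycloidal, h=13: full span → s += 13 → s = 13.0000
seg 2 [36.6°–81.6°] dwell: s stays 13.0000
seg 3 [81.6°–158.6°] simple-harmonic, h=-10: θ=121.6° here. β=40, B=77. -10/2·(1 − cos(π·0.5195)) = -5.3058 → s = 7.6942

7.6942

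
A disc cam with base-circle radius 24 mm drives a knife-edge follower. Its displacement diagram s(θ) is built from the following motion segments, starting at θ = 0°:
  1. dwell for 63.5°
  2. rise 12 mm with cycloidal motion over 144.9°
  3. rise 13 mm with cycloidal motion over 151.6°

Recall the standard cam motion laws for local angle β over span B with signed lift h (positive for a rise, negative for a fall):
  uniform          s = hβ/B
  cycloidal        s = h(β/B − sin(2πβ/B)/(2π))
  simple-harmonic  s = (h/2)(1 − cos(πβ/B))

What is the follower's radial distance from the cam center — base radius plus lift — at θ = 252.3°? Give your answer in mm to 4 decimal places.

seg 1 [0°–63.5°] dwell: s stays 0.0000
seg 2 [63.5°–208.4°] cycloidal, h=12: full span → s += 12 → s = 12.0000
seg 3 [208.4°–360°] cycloidal, h=13: θ=252.3° here. β=43.9, B=151.6. 13·(0.2896 − sin(2π·0.2896)/(2π)) = 1.7591 → s = 13.7591
radial distance = base radius + s = 24 + 13.7591 = 37.7591

37.7591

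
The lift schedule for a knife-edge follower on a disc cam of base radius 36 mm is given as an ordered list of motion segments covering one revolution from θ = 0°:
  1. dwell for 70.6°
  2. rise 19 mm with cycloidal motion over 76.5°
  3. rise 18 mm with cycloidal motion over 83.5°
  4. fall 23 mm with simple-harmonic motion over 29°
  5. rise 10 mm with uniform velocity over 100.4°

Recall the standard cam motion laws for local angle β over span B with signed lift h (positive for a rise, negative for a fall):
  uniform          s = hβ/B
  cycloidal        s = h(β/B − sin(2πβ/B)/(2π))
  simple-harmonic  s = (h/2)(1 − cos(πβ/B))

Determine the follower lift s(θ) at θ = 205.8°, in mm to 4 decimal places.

seg 1 [0°–70.6°] dwell: s stays 0.0000
seg 2 [70.6°–147.1°] cycloidal, h=19: full span → s += 19 → s = 19.0000
seg 3 [147.1°–230.6°] cycloidal, h=18: θ=205.8° here. β=58.7, B=83.5. 18·(0.7030 − sin(2π·0.7030)/(2π)) = 15.3946 → s = 34.3946

34.3946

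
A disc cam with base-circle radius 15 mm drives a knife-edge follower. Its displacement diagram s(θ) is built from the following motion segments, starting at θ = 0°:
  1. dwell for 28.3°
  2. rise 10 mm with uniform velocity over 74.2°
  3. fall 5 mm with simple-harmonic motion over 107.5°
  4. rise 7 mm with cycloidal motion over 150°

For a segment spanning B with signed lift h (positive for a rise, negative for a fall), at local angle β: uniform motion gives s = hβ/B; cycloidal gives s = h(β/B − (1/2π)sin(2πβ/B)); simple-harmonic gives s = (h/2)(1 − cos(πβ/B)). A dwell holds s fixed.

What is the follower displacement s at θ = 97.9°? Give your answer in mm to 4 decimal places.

seg 1 [0°–28.3°] dwell: s stays 0.0000
seg 2 [28.3°–102.5°] uniform, h=10: θ=97.9° here. β=69.6, B=74.2. 10·69.6/74.2 = 9.3801 → s = 9.3801

9.3801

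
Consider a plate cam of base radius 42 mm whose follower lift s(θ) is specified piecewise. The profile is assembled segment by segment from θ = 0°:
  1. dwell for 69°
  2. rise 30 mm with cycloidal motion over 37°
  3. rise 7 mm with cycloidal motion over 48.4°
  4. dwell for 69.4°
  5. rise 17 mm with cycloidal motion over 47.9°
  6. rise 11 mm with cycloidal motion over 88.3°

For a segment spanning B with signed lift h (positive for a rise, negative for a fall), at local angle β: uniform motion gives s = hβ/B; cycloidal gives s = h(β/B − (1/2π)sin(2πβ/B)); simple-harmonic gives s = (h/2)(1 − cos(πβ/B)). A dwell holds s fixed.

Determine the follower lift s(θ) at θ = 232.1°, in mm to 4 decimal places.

seg 1 [0°–69°] dwell: s stays 0.0000
seg 2 [69°–106°] cycloidal, h=30: full span → s += 30 → s = 30.0000
seg 3 [106°–154.4°] cycloidal, h=7: full span → s += 7 → s = 37.0000
seg 4 [154.4°–223.8°] dwell: s stays 37.0000
seg 5 [223.8°–271.7°] cycloidal, h=17: θ=232.1° here. β=8.3, B=47.9. 17·(0.1733 − sin(2π·0.1733)/(2π)) = 0.5484 → s = 37.5484

37.5484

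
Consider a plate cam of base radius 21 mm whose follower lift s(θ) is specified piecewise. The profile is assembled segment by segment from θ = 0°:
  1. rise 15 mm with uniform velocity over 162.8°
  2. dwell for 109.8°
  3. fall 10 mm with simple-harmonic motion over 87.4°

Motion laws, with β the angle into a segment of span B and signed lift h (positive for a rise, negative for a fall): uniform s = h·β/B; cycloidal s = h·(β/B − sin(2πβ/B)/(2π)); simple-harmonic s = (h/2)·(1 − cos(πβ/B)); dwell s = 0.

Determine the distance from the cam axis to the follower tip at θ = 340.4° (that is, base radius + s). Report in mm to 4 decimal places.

seg 1 [0°–162.8°] uniform, h=15: full span → s += 15 → s = 15.0000
seg 2 [162.8°–272.6°] dwell: s stays 15.0000
seg 3 [272.6°–360°] simple-harmonic, h=-10: θ=340.4° here. β=67.8, B=87.4. -10/2·(1 − cos(π·0.7757)) = -8.8096 → s = 6.1904
radial distance = base radius + s = 21 + 6.1904 = 27.1904

27.1904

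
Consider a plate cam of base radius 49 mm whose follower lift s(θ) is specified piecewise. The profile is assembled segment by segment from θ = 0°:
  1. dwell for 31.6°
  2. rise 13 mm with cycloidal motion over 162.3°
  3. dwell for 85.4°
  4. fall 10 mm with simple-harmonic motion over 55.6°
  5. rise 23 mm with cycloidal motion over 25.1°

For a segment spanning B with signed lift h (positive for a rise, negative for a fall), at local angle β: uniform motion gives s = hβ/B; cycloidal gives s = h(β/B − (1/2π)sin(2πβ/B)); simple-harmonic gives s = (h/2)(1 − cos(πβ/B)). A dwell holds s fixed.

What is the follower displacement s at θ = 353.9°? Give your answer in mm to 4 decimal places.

seg 1 [0°–31.6°] dwell: s stays 0.0000
seg 2 [31.6°–193.9°] cycloidal, h=13: full span → s += 13 → s = 13.0000
seg 3 [193.9°–279.3°] dwell: s stays 13.0000
seg 4 [279.3°–334.9°] simple-harmonic, h=-10: full span → s += -10 → s = 3.0000
seg 5 [334.9°–360°] cycloidal, h=23: θ=353.9° here. β=19, B=25.1. 23·(0.7570 − sin(2π·0.7570)/(2π)) = 21.0674 → s = 24.0674

24.0674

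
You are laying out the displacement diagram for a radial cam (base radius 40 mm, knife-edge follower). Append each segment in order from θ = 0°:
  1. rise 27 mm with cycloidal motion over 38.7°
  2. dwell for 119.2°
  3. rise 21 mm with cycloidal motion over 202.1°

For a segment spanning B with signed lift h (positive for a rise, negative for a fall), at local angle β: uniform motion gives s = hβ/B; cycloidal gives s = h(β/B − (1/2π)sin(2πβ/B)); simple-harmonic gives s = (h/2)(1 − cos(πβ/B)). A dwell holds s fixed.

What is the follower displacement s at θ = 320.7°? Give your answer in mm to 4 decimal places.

seg 1 [0°–38.7°] cycloidal, h=27: full span → s += 27 → s = 27.0000
seg 2 [38.7°–157.9°] dwell: s stays 27.0000
seg 3 [157.9°–360°] cycloidal, h=21: θ=320.7° here. β=162.8, B=202.1. 21·(0.8055 − sin(2π·0.8055)/(2π)) = 20.0572 → s = 47.0572

47.0572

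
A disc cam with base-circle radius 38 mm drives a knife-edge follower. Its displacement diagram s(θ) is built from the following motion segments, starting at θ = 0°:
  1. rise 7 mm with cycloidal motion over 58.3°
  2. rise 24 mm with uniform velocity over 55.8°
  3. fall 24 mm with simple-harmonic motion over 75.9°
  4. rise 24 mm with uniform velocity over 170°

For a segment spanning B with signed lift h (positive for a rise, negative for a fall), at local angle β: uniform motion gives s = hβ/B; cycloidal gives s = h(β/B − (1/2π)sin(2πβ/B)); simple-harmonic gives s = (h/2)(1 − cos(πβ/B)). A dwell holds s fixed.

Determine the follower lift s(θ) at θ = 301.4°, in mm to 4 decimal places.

seg 1 [0°–58.3°] cycloidal, h=7: full span → s += 7 → s = 7.0000
seg 2 [58.3°–114.1°] uniform, h=24: full span → s += 24 → s = 31.0000
seg 3 [114.1°–190°] simple-harmonic, h=-24: full span → s += -24 → s = 7.0000
seg 4 [190°–360°] uniform, h=24: θ=301.4° here. β=111.4, B=170. 24·111.4/170 = 15.7271 → s = 22.7271

22.7271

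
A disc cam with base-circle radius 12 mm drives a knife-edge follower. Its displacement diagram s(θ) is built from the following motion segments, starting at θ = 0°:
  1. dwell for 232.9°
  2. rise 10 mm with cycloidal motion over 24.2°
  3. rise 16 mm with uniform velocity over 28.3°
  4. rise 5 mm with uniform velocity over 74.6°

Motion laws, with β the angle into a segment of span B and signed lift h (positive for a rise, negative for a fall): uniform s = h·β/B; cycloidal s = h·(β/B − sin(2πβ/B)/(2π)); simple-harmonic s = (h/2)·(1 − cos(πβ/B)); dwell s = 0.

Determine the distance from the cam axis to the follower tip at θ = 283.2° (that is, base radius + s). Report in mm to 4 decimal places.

seg 1 [0°–232.9°] dwell: s stays 0.0000
seg 2 [232.9°–257.1°] cycloidal, h=10: full span → s += 10 → s = 10.0000
seg 3 [257.1°–285.4°] uniform, h=16: θ=283.2° here. β=26.1, B=28.3. 16·26.1/28.3 = 14.7562 → s = 24.7562
radial distance = base radius + s = 12 + 24.7562 = 36.7562

36.7562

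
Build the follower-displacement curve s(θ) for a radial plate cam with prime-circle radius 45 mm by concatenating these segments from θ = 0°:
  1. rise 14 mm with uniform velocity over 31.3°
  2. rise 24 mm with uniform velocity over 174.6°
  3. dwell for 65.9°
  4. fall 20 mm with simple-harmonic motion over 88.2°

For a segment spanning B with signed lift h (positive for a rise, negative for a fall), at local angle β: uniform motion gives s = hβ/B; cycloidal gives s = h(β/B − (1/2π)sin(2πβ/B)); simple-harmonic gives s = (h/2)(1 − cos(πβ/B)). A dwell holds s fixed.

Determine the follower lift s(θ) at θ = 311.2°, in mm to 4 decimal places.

seg 1 [0°–31.3°] uniform, h=14: full span → s += 14 → s = 14.0000
seg 2 [31.3°–205.9°] uniform, h=24: full span → s += 24 → s = 38.0000
seg 3 [205.9°–271.8°] dwell: s stays 38.0000
seg 4 [271.8°–360°] simple-harmonic, h=-20: θ=311.2° here. β=39.4, B=88.2. -20/2·(1 − cos(π·0.4467)) = -8.3337 → s = 29.6663

29.6663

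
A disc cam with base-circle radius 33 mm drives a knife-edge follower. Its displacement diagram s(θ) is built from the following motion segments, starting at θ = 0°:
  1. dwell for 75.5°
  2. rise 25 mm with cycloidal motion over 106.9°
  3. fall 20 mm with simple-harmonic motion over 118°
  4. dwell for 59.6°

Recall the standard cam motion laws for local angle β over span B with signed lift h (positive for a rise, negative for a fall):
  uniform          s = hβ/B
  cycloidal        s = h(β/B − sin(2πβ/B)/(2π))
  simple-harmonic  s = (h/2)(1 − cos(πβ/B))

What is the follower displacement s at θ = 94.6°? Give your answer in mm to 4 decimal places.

seg 1 [0°–75.5°] dwell: s stays 0.0000
seg 2 [75.5°–182.4°] cycloidal, h=25: θ=94.6° here. β=19.1, B=106.9. 25·(0.1787 − sin(2π·0.1787)/(2π)) = 0.8809 → s = 0.8809

0.8809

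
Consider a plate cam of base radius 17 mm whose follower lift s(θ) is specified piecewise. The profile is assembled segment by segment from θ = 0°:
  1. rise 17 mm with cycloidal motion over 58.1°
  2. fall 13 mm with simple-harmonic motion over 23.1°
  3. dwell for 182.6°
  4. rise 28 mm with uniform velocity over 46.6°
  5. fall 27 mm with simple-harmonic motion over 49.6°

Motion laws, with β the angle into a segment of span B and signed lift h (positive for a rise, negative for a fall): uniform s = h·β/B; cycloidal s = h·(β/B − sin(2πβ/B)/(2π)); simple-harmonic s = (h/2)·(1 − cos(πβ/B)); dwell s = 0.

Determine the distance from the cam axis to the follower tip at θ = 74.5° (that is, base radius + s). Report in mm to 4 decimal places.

seg 1 [0°–58.1°] cycloidal, h=17: full span → s += 17 → s = 17.0000
seg 2 [58.1°–81.2°] simple-harmonic, h=-13: θ=74.5° here. β=16.4, B=23.1. -13/2·(1 − cos(π·0.7100)) = -10.4832 → s = 6.5168
radial distance = base radius + s = 17 + 6.5168 = 23.5168

23.5168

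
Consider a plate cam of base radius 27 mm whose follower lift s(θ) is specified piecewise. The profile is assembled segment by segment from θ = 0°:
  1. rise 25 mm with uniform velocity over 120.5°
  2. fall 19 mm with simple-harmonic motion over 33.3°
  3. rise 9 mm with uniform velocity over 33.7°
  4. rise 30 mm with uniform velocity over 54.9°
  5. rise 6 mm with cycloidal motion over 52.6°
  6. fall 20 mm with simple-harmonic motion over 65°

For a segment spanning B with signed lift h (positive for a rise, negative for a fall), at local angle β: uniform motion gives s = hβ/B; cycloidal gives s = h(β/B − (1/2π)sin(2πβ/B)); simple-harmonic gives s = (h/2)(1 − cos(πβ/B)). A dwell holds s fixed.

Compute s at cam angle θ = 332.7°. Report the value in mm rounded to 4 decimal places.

seg 1 [0°–120.5°] uniform, h=25: full span → s += 25 → s = 25.0000
seg 2 [120.5°–153.8°] simple-harmonic, h=-19: full span → s += -19 → s = 6.0000
seg 3 [153.8°–187.5°] uniform, h=9: full span → s += 9 → s = 15.0000
seg 4 [187.5°–242.4°] uniform, h=30: full span → s += 30 → s = 45.0000
seg 5 [242.4°–295°] cycloidal, h=6: full span → s += 6 → s = 51.0000
seg 6 [295°–360°] simple-harmonic, h=-20: θ=332.7° here. β=37.7, B=65. -20/2·(1 − cos(π·0.5800)) = -12.4869 → s = 38.5131

38.5131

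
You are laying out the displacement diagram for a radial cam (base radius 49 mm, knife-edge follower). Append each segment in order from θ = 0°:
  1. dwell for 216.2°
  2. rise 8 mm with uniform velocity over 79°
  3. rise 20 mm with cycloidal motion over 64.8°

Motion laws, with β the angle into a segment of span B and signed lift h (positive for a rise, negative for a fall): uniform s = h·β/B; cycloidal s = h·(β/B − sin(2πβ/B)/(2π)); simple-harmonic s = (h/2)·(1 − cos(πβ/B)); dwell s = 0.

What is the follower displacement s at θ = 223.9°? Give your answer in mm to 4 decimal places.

seg 1 [0°–216.2°] dwell: s stays 0.0000
seg 2 [216.2°–295.2°] uniform, h=8: θ=223.9° here. β=7.7, B=79. 8·7.7/79 = 0.7797 → s = 0.7797

0.7797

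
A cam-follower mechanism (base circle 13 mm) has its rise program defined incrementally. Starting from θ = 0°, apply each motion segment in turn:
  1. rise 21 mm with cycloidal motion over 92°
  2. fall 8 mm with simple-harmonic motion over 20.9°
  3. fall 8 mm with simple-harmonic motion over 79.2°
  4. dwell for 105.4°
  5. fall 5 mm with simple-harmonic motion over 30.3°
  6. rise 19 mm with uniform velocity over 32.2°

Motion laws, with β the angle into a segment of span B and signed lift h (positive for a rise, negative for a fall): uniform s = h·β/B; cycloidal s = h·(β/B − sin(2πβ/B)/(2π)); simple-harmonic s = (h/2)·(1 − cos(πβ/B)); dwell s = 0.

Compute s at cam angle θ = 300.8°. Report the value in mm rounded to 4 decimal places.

seg 1 [0°–92°] cycloidal, h=21: full span → s += 21 → s = 21.0000
seg 2 [92°–112.9°] simple-harmonic, h=-8: full span → s += -8 → s = 13.0000
seg 3 [112.9°–192.1°] simple-harmonic, h=-8: full span → s += -8 → s = 5.0000
seg 4 [192.1°–297.5°] dwell: s stays 5.0000
seg 5 [297.5°–327.8°] simple-harmonic, h=-5: θ=300.8° here. β=3.3, B=30.3. -5/2·(1 − cos(π·0.1089)) = -0.1449 → s = 4.8551

4.8551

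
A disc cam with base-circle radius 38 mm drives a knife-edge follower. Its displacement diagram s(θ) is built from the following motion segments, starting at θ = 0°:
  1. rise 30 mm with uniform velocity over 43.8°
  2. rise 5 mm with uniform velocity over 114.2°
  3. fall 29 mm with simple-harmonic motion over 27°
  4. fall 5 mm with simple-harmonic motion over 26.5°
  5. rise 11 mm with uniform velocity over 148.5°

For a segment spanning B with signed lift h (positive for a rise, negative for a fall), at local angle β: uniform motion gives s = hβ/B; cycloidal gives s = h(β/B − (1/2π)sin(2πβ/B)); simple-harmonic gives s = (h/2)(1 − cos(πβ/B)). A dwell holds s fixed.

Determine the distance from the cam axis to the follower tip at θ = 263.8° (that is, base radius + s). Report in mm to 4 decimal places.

seg 1 [0°–43.8°] uniform, h=30: full span → s += 30 → s = 30.0000
seg 2 [43.8°–158°] uniform, h=5: full span → s += 5 → s = 35.0000
seg 3 [158°–185°] simple-harmonic, h=-29: full span → s += -29 → s = 6.0000
seg 4 [185°–211.5°] simple-harmonic, h=-5: full span → s += -5 → s = 1.0000
seg 5 [211.5°–360°] uniform, h=11: θ=263.8° here. β=52.3, B=148.5. 11·52.3/148.5 = 3.8741 → s = 4.8741
radial distance = base radius + s = 38 + 4.8741 = 42.8741

42.8741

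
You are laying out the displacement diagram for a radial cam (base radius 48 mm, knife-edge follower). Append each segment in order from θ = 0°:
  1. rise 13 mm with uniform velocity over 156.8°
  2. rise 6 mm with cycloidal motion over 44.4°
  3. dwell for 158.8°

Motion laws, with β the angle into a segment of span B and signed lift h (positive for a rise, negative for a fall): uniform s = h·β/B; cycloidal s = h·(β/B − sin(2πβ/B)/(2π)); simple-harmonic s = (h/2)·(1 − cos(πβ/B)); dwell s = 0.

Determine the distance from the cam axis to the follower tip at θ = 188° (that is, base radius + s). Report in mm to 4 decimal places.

seg 1 [0°–156.8°] uniform, h=13: full span → s += 13 → s = 13.0000
seg 2 [156.8°–201.2°] cycloidal, h=6: θ=188° here. β=31.2, B=44.4. 6·(0.7027 − sin(2π·0.7027)/(2π)) = 5.1293 → s = 18.1293
radial distance = base radius + s = 48 + 18.1293 = 66.1293

66.1293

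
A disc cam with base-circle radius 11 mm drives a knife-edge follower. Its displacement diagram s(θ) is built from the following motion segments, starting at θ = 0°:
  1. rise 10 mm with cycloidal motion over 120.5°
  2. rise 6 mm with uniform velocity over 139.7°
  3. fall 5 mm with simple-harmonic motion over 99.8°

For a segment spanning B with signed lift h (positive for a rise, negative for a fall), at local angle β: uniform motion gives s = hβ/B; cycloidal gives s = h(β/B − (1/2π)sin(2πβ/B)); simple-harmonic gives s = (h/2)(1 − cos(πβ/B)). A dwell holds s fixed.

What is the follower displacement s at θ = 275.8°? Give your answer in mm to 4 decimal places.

seg 1 [0°–120.5°] cycloidal, h=10: full span → s += 10 → s = 10.0000
seg 2 [120.5°–260.2°] uniform, h=6: full span → s += 6 → s = 16.0000
seg 3 [260.2°–360°] simple-harmonic, h=-5: θ=275.8° here. β=15.6, B=99.8. -5/2·(1 − cos(π·0.1563)) = -0.2954 → s = 15.7046

15.7046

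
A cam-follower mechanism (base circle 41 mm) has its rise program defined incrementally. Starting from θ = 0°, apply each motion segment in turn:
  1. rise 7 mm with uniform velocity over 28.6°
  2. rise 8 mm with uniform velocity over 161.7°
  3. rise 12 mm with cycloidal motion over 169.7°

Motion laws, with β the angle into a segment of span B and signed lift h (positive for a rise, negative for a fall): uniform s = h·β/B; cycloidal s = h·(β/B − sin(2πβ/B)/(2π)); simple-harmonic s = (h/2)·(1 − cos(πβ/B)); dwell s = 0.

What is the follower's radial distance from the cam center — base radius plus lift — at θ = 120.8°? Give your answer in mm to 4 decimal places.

seg 1 [0°–28.6°] uniform, h=7: full span → s += 7 → s = 7.0000
seg 2 [28.6°–190.3°] uniform, h=8: θ=120.8° here. β=92.2, B=161.7. 8·92.2/161.7 = 4.5615 → s = 11.5615
radial distance = base radius + s = 41 + 11.5615 = 52.5615

52.5615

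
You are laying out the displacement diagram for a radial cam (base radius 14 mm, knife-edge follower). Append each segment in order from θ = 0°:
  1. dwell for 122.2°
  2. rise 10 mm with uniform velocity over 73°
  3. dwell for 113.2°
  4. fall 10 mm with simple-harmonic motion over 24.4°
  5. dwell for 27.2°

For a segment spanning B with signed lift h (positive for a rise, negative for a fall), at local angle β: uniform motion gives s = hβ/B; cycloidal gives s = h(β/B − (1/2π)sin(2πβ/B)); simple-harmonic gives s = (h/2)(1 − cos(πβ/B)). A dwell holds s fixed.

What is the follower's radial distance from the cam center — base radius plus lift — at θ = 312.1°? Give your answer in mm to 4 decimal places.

seg 1 [0°–122.2°] dwell: s stays 0.0000
seg 2 [122.2°–195.2°] uniform, h=10: full span → s += 10 → s = 10.0000
seg 3 [195.2°–308.4°] dwell: s stays 10.0000
seg 4 [308.4°–332.8°] simple-harmonic, h=-10: θ=312.1° here. β=3.7, B=24.4. -10/2·(1 − cos(π·0.1516)) = -0.5567 → s = 9.4433
radial distance = base radius + s = 14 + 9.4433 = 23.4433

23.4433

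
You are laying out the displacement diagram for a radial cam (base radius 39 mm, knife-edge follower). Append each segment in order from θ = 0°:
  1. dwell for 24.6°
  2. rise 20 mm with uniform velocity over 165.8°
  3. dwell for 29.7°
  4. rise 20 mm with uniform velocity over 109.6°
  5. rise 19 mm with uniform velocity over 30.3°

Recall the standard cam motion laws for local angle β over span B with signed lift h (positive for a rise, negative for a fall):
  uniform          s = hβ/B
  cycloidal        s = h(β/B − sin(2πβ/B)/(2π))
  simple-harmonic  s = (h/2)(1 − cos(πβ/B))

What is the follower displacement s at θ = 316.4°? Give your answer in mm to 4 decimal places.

seg 1 [0°–24.6°] dwell: s stays 0.0000
seg 2 [24.6°–190.4°] uniform, h=20: full span → s += 20 → s = 20.0000
seg 3 [190.4°–220.1°] dwell: s stays 20.0000
seg 4 [220.1°–329.7°] uniform, h=20: θ=316.4° here. β=96.3, B=109.6. 20·96.3/109.6 = 17.5730 → s = 37.5730

37.5730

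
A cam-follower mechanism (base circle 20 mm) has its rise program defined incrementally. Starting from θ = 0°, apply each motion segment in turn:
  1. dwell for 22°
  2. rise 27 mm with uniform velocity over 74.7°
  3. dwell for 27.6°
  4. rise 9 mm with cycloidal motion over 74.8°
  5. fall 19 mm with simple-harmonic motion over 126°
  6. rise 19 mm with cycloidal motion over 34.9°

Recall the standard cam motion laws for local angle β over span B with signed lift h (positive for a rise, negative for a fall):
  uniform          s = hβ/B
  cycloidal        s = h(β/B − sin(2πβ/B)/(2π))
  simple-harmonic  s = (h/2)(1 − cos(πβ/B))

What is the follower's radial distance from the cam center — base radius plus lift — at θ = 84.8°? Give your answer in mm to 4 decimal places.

seg 1 [0°–22°] dwell: s stays 0.0000
seg 2 [22°–96.7°] uniform, h=27: θ=84.8° here. β=62.8, B=74.7. 27·62.8/74.7 = 22.6988 → s = 22.6988
radial distance = base radius + s = 20 + 22.6988 = 42.6988

42.6988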